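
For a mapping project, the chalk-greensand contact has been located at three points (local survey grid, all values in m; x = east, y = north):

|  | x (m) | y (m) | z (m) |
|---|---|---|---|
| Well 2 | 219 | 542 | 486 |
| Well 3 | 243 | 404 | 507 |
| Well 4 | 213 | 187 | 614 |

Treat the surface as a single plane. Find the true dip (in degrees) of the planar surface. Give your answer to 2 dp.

Two edge vectors: Well 2→Well 3 = (24, -138, 21), Well 2→Well 4 = (-6, -355, 128).
Normal n = (Well 2→Well 3) × (Well 2→Well 4) = (-10209, -3198, -9348).
So ∂z/∂x = −n_x/n_z = −1.09211 and ∂z/∂y = −n_y/n_z = −0.34211.
Gradient magnitude |∇z| = √(a² + b²) = √(1.19269 + 0.11704) = 1.14443.
True dip = arctan(1.14443) = 48.85°, dipping toward ENE (azimuth ≈ 073°).

48.85°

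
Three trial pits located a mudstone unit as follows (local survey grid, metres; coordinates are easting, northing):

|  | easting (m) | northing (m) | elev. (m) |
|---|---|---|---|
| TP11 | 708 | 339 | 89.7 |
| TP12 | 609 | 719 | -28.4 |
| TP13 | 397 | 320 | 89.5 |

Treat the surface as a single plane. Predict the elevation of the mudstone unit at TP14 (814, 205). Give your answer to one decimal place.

132.7 m

Two edge vectors: TP11→TP12 = (-99, 380, -118.1), TP11→TP13 = (-311, -19, -0.2).
Normal n = (TP11→TP12) × (TP11→TP13) = (-2319.9, 36709.3, 120061).
So ∂z/∂easting = −n_x/n_z = 0.01932 and ∂z/∂northing = −n_y/n_z = −0.30576.
Intercept c from TP11: 89.7 − 13.68 + 103.65 = 179.67.
At (814, 205): z = 15.7 − 62.7 + 179.67 = 132.7 m.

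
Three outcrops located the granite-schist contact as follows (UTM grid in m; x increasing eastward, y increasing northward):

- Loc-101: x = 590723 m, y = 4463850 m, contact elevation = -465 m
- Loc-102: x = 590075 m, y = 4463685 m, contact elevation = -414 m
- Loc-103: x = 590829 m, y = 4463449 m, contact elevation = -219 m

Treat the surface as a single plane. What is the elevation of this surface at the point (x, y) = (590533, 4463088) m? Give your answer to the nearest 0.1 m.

-26.0 m

Let the plane be z = a·x + b·y + c.
Loc-102−Loc-101: −648a − 165b = 51;  Loc-103−Loc-101: 106a − 401b = 246.
Solving gives a = 0.072615365, b = −0.594271250.
Then c = -465 − a·590723 − b·4463850 = 2609377.15.
At (590533, 4463088): z = 42881.8 − 2652284.9 + 2609377.15 = -26.0 m.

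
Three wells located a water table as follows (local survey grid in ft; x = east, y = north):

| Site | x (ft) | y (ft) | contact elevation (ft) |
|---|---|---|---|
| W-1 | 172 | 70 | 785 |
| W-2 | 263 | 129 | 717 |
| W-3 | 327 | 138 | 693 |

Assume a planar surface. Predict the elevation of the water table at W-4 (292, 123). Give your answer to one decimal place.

Two edge vectors: W-1→W-2 = (91, 59, -68), W-1→W-3 = (155, 68, -92).
Normal n = (W-1→W-2) × (W-1→W-3) = (-804, -2168, -2957).
So ∂z/∂x = −n_x/n_z = −0.27190 and ∂z/∂y = −n_y/n_z = −0.73318.
Intercept c from W-1: 785 + 46.77 + 51.32 = 883.09.
At (292, 123): z = −79.4 − 90.2 + 883.09 = 713.5 ft.

713.5 ft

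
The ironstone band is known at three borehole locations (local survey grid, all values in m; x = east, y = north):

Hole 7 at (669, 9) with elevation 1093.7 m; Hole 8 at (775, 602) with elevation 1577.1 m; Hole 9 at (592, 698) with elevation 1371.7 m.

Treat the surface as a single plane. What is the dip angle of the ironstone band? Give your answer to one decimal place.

Let the plane be z = a·x + b·y + c.
Hole 8−Hole 7: 106a + 593b = 483.4;  Hole 9−Hole 7: −77a + 689b = 278.
Solving gives a = 1.41715, b = 0.56186.
Gradient magnitude |∇z| = √(a² + b²) = √(2.00831 + 0.31569) = 1.52447.
True dip = arctan(1.52447) = 56.7°, dipping toward WSW (azimuth ≈ 248°).

56.7°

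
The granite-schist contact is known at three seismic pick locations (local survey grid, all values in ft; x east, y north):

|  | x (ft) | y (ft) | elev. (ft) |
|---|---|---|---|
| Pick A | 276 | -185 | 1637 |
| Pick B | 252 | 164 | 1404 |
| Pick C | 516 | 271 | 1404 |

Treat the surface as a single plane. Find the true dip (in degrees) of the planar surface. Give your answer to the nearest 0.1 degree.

Let the plane be z = a·x + b·y + c.
Pick B−Pick A: −24a + 349b = −233;  Pick C−Pick A: 240a + 456b = −233.
Solving gives a = 0.26325, b = −0.64952.
Gradient magnitude |∇z| = √(a² + b²) = √(0.06930 + 0.42187) = 0.70084.
True dip = arctan(0.70084) = 35.0°, dipping toward NNW (azimuth ≈ 338°).

35.0°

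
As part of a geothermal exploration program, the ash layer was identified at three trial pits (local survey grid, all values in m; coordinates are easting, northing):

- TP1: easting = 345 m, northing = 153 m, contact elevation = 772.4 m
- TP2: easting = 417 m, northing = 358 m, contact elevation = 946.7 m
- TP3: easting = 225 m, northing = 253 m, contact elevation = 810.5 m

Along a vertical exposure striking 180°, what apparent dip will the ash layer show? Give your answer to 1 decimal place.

36.6°

Two edge vectors: TP1→TP2 = (72, 205, 174.3), TP1→TP3 = (-120, 100, 38.1).
Normal n = (TP1→TP2) × (TP1→TP3) = (-9619.5, -23659.2, 31800).
So ∂z/∂easting = −n_x/n_z = 0.30250 and ∂z/∂northing = −n_y/n_z = 0.74400.
Unit vector along 180° is (sin 180°, cos 180°) = (0.0000, -1.0000).
Slope in that direction = a·(0.0000) + b·(-1.0000) = −0.74400.
Apparent dip = arctan|0.74400| = 36.6° (true dip is 38.8°, so apparent ≤ true as expected).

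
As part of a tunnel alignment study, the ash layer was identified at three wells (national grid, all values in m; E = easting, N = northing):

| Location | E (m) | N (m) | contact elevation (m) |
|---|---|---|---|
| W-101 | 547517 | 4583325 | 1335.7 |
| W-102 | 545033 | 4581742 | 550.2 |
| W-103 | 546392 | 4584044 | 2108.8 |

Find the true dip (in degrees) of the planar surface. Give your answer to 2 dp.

38.92°

Let the plane be z = a·E + b·N + c.
W-102−W-101: −2484a − 1583b = −785.5;  W-103−W-101: −1125a + 719b = 773.1.
Solving gives a = −0.18477, b = 0.78614.
Gradient magnitude |∇z| = √(a² + b²) = √(0.03414 + 0.61802) = 0.80756.
True dip = arctan(0.80756) = 38.92°, dipping toward SSE (azimuth ≈ 167°).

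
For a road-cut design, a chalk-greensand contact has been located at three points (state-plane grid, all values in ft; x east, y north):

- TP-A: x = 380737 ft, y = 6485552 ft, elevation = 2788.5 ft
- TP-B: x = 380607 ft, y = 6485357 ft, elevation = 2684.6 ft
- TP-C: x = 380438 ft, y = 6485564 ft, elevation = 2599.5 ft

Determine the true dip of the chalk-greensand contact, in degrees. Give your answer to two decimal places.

32.85°

Let the plane be z = a·x + b·y + c.
TP-B−TP-A: −130a − 195b = −103.9;  TP-C−TP-A: −299a + 12b = −189.
Solving gives a = 0.63646, b = 0.10851.
Gradient magnitude |∇z| = √(a² + b²) = √(0.40508 + 0.01177) = 0.64565.
True dip = arctan(0.64565) = 32.85°, dipping toward W (azimuth ≈ 260°).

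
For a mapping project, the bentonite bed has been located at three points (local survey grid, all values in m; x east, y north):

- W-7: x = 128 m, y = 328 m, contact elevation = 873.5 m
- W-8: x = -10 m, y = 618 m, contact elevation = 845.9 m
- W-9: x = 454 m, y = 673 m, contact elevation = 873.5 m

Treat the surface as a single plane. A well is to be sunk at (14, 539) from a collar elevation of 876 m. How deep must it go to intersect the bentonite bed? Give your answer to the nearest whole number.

Let the plane be z = a·x + b·y + c.
W-8−W-7: −138a + 290b = −27.6;  W-9−W-7: 326a + 345b = 0.
Solving gives a = 0.06699, b = −0.06330.
Then c = 873.5 − a·128 − b·328 = 885.69.
At (14, 539): z_contact = 0.9 − 34.1 + 885.69 = 852.5 m.
Depth below ground = 876 − 852.5 = 23 m.

23 m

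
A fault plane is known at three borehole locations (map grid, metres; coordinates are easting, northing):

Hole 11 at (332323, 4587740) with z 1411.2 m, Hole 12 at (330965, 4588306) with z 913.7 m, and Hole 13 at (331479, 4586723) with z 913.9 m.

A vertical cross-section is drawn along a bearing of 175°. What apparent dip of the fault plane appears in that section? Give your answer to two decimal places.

5.71°

Two edge vectors: Hole 11→Hole 12 = (-1358, 566, -497.5), Hole 11→Hole 13 = (-844, -1017, -497.3).
Normal n = (Hole 11→Hole 12) × (Hole 11→Hole 13) = (-787429.3, -255443.4, 1858790).
So ∂z/∂easting = −n_x/n_z = 0.42362 and ∂z/∂northing = −n_y/n_z = 0.13742.
Unit vector along 175° is (sin 175°, cos 175°) = (0.0872, -0.9962).
Slope in that direction = a·(0.0872) + b·(-0.9962) = −0.09998.
Apparent dip = arctan|0.09998| = 5.71° (true dip is 24.0°, so apparent ≤ true as expected).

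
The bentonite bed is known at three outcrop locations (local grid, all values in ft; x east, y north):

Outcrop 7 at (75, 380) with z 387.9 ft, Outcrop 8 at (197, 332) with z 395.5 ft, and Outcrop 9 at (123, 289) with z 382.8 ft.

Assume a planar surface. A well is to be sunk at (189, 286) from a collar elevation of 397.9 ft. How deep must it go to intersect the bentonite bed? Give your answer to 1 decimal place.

Two edge vectors: Outcrop 7→Outcrop 8 = (122, -48, 7.6), Outcrop 7→Outcrop 9 = (48, -91, -5.1).
Normal n = (Outcrop 7→Outcrop 8) × (Outcrop 7→Outcrop 9) = (936.4, 987, -8798).
So ∂z/∂x = −n_x/n_z = 0.10643 and ∂z/∂y = −n_y/n_z = 0.11218.
Intercept c from Outcrop 7: 387.9 − 7.98 − 42.63 = 337.29.
At (189, 286): z_contact = 20.12 + 32.08 + 337.29 = 389.49 ft.
Depth below ground = 397.9 − 389.49 = 8.4 ft.

8.4 ft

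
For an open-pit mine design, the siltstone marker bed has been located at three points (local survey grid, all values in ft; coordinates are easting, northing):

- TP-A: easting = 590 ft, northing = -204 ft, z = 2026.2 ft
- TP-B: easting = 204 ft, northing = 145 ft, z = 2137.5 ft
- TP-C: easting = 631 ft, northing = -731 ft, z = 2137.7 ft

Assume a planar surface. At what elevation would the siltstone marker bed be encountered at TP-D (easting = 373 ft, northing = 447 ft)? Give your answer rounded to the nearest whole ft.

1974 ft

Let the plane be z = a·easting + b·northing + c.
TP-B−TP-A: −386a + 349b = 111.3;  TP-C−TP-A: 41a − 527b = 111.5.
Solving gives a = −0.51593, b = −0.25171.
Then c = 2026.2 − a·590 − b·-204 = 2279.25.
At (373, 447): z = −192.4 − 112.5 + 2279.25 = 1974.3 ft.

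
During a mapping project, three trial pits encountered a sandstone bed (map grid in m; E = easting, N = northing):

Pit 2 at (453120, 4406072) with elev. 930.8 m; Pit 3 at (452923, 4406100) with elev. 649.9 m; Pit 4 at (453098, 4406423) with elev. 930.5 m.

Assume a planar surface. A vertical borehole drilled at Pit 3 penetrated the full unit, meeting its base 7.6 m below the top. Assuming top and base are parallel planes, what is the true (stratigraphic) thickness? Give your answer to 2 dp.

Let the plane be z = a·E + b·N + c.
Pit 3−Pit 2: −197a + 28b = −280.9;  Pit 4−Pit 2: −22a + 351b = −0.3.
Solving gives a = 1.43858, b = 0.08931.
|∇z| = √(a²+b²) = 1.44135, so dip δ = arctan(1.44135) = 55.25°.
True thickness = vertical thickness × cos δ = 7.6 × cos 55.25° = 4.33 m.

4.33 m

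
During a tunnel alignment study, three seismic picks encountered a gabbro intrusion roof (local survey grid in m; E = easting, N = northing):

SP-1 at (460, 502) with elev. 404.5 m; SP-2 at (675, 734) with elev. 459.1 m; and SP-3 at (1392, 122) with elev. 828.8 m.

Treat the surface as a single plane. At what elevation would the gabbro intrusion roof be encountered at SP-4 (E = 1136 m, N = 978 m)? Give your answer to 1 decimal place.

610.5 m

Let the plane be z = a·E + b·N + c.
SP-2−SP-1: 215a + 232b = 54.6;  SP-3−SP-1: 932a − 380b = 424.3.
Solving gives a = 0.400054, b = −0.135395.
Then c = 404.5 − a·460 − b·502 = 288.44.
At (1136, 978): z = 454.5 − 132.4 + 288.44 = 610.5 m.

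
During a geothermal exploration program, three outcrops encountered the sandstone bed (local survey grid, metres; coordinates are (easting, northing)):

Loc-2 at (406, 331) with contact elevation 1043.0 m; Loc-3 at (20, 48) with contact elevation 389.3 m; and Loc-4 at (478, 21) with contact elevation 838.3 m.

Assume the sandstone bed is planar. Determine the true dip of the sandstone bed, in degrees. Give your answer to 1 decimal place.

53.9°

Let the plane be z = a·E + b·N + c.
Loc-3−Loc-2: −386a − 283b = −653.7;  Loc-4−Loc-2: 72a − 310b = −204.7.
Solving gives a = 1.03343, b = 0.90034.
Gradient magnitude |∇z| = √(a² + b²) = √(1.06797 + 0.81062) = 1.37062.
True dip = arctan(1.37062) = 53.9°, dipping toward SW (azimuth ≈ 229°).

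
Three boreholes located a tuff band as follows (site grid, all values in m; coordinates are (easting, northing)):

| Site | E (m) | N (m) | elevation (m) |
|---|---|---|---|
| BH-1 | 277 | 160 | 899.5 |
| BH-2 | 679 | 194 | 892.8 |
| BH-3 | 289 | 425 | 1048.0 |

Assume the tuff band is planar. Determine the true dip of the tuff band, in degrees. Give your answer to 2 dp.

Two edge vectors: BH-1→BH-2 = (402, 34, -6.7), BH-1→BH-3 = (12, 265, 148.5).
Normal n = (BH-1→BH-2) × (BH-1→BH-3) = (6824.5, -59777.4, 106122).
So ∂z/∂E = −n_x/n_z = −0.06431 and ∂z/∂N = −n_y/n_z = 0.56329.
Gradient magnitude |∇z| = √(a² + b²) = √(0.00414 + 0.31729) = 0.56695.
True dip = arctan(0.56695) = 29.55°, dipping toward S (azimuth ≈ 173°).

29.55°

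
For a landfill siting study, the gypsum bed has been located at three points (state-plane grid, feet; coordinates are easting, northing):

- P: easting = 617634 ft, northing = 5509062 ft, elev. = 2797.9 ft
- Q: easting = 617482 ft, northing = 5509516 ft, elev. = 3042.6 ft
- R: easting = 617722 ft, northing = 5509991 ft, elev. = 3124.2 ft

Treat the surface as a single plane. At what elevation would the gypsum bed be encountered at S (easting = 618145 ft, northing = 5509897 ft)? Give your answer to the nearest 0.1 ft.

2902.4 ft

Let the plane be z = a·easting + b·northing + c.
Q−P: −152a + 454b = 244.7;  R−P: 88a + 929b = 326.3.
Solving gives a = −0.437105873, b = 0.392642968.
Then c = 2797.9 − a·617634 − b·5509062 = −1890325.10.
At (618145, 5509897): z = −270194.8 + 2163422.3 − 1890325.10 = 2902.4 ft.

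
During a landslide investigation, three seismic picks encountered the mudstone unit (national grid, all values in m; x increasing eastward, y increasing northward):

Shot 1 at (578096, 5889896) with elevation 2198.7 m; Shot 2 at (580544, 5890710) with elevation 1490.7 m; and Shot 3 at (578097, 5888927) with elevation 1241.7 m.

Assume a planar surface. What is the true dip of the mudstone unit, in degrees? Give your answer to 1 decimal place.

49.3°

Let the plane be z = a·x + b·y + c.
Shot 2−Shot 1: 2448a + 814b = −708;  Shot 3−Shot 1: 1a − 969b = −957.
Solving gives a = −0.61740, b = 0.98698.
Gradient magnitude |∇z| = √(a² + b²) = √(0.38119 + 0.97413) = 1.16418.
True dip = arctan(1.16418) = 49.3°, dipping toward SSE (azimuth ≈ 148°).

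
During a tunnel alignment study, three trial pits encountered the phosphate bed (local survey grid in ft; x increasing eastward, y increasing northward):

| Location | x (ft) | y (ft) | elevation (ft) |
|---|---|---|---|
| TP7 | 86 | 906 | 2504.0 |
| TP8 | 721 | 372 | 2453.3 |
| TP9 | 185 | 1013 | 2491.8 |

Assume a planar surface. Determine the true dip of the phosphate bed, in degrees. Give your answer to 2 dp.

5.79°

Let the plane be z = a·x + b·y + c.
TP8−TP7: 635a − 534b = −50.7;  TP9−TP7: 99a + 107b = −12.2.
Solving gives a = −0.09883, b = −0.02258.
Gradient magnitude |∇z| = √(a² + b²) = √(0.00977 + 0.00051) = 0.10138.
True dip = arctan(0.10138) = 5.79°, dipping toward ENE (azimuth ≈ 077°).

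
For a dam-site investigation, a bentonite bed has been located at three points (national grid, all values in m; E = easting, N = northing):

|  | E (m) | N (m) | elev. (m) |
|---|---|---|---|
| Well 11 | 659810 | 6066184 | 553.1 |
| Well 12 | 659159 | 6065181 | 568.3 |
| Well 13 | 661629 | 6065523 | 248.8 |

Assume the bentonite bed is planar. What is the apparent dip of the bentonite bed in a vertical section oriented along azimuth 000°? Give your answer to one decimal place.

Two edge vectors: Well 11→Well 12 = (-651, -1003, 15.2), Well 11→Well 13 = (1819, -661, -304.3).
Normal n = (Well 11→Well 12) × (Well 11→Well 13) = (315260.1, -170450.5, 2254768).
So ∂z/∂E = −n_x/n_z = −0.13982 and ∂z/∂N = −n_y/n_z = 0.07560.
Unit vector along 000° is (sin 0°, cos 0°) = (0.0000, 1.0000).
Slope in that direction = a·(0.0000) + b·(1.0000) = 0.07560.
Apparent dip = arctan|0.07560| = 4.3° (true dip is 9.0°, so apparent ≤ true as expected).

4.3°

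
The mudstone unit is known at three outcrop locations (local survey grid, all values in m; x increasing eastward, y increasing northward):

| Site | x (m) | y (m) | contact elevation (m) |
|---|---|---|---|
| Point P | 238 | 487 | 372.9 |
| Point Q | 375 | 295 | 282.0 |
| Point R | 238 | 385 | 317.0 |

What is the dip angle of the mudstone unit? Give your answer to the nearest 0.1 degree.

Two edge vectors: Point P→Point Q = (137, -192, -90.9), Point P→Point R = (0, -102, -55.9).
Normal n = (Point P→Point Q) × (Point P→Point R) = (1461, 7658.3, -13974).
So ∂z/∂x = −n_x/n_z = 0.10455 and ∂z/∂y = −n_y/n_z = 0.54804.
Gradient magnitude |∇z| = √(a² + b²) = √(0.01093 + 0.30035) = 0.55792.
True dip = arctan(0.55792) = 29.2°, dipping toward S (azimuth ≈ 191°).

29.2°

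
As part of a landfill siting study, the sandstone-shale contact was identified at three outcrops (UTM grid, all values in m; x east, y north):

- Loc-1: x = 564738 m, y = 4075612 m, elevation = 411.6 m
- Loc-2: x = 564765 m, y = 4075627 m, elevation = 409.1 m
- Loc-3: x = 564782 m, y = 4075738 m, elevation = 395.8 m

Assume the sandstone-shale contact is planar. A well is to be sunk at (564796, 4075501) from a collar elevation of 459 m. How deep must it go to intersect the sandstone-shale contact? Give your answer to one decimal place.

Two edge vectors: Loc-1→Loc-2 = (27, 15, -2.5), Loc-1→Loc-3 = (44, 126, -15.8).
Normal n = (Loc-1→Loc-2) × (Loc-1→Loc-3) = (78, 316.6, 2742).
So ∂z/∂x = −n_x/n_z = −0.028446389 and ∂z/∂y = −n_y/n_z = −0.115463166.
Intercept c from Loc-1: 411.6 + 16064.76 + 470583.06 = 487059.42.
At (564796, 4075501): z_contact = −16066.41 − 470570.25 + 487059.42 = 422.77 m.
Depth below ground = 459 − 422.77 = 36.2 m.

36.2 m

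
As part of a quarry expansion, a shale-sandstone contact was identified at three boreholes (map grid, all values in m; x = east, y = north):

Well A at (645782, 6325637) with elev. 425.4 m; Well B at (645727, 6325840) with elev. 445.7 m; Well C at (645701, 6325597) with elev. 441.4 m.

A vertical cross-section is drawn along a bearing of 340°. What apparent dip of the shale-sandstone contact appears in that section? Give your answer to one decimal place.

Let the plane be z = a·x + b·y + c.
Well B−Well A: −55a + 203b = 20.3;  Well C−Well A: −81a − 40b = 16.
Solving gives a = −0.21778, b = 0.04100.
Unit vector along 340° is (sin 340°, cos 340°) = (-0.3420, 0.9397).
Slope in that direction = a·(-0.3420) + b·(0.9397) = 0.11301.
Apparent dip = arctan|0.11301| = 6.4° (true dip is 12.5°, so apparent ≤ true as expected).

6.4°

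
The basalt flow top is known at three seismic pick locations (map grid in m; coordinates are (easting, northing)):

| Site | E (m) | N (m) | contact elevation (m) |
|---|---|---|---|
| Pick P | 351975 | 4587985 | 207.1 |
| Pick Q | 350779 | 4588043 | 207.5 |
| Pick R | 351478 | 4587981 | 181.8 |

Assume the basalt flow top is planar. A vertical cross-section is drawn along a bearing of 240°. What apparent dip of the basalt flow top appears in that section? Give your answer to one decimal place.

Let the plane be z = a·E + b·N + c.
Pick Q−Pick P: −1196a + 58b = 0.4;  Pick R−Pick P: −497a − 4b = −25.3.
Solving gives a = 0.04361, b = 0.90621.
Unit vector along 240° is (sin 240°, cos 240°) = (-0.8660, -0.5000).
Slope in that direction = a·(-0.8660) + b·(-0.5000) = −0.49087.
Apparent dip = arctan|0.49087| = 26.1° (true dip is 42.2°, so apparent ≤ true as expected).

26.1°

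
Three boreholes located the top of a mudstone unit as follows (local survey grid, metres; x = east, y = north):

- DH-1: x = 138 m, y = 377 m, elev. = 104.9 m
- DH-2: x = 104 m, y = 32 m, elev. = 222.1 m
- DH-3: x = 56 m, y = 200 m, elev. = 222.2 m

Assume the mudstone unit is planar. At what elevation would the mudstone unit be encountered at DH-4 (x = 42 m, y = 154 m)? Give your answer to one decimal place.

Two edge vectors: DH-1→DH-2 = (-34, -345, 117.2), DH-1→DH-3 = (-82, -177, 117.3).
Normal n = (DH-1→DH-2) × (DH-1→DH-3) = (-19724.1, -5622.2, -22272).
So ∂z/∂x = −n_x/n_z = −0.88560 and ∂z/∂y = −n_y/n_z = −0.25243.
Intercept c from DH-1: 104.9 + 122.21 + 95.17 = 322.28.
At (42, 154): z = −37.2 − 38.9 + 322.28 = 246.2 m.

246.2 m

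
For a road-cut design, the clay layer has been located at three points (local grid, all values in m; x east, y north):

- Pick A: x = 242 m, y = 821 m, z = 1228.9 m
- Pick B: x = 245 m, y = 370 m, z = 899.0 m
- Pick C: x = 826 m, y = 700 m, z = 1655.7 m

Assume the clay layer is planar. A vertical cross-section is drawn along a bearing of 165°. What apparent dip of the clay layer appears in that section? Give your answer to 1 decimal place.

25.8°

Two edge vectors: Pick A→Pick B = (3, -451, -329.9), Pick A→Pick C = (584, -121, 426.8).
Normal n = (Pick A→Pick B) × (Pick A→Pick C) = (-232404.7, -193942, 263021).
So ∂z/∂x = −n_x/n_z = 0.88360 and ∂z/∂y = −n_y/n_z = 0.73736.
Unit vector along 165° is (sin 165°, cos 165°) = (0.2588, -0.9659).
Slope in that direction = a·(0.2588) + b·(-0.9659) = −0.48355.
Apparent dip = arctan|0.48355| = 25.8° (true dip is 49.0°, so apparent ≤ true as expected).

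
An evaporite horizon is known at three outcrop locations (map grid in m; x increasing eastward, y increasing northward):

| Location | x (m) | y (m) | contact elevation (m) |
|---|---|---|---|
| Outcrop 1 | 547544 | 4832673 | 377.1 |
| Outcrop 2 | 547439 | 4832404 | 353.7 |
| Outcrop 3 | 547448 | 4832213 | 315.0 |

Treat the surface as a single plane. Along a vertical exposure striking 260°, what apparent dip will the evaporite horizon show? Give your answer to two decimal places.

12.80°

Let the plane be z = a·x + b·y + c.
Outcrop 2−Outcrop 1: −105a − 269b = −23.4;  Outcrop 3−Outcrop 1: −96a − 460b = −62.1.
Solving gives a = −0.26432, b = 0.19016.
Unit vector along 260° is (sin 260°, cos 260°) = (-0.9848, -0.1736).
Slope in that direction = a·(-0.9848) + b·(-0.1736) = 0.22728.
Apparent dip = arctan|0.22728| = 12.80° (true dip is 18.0°, so apparent ≤ true as expected).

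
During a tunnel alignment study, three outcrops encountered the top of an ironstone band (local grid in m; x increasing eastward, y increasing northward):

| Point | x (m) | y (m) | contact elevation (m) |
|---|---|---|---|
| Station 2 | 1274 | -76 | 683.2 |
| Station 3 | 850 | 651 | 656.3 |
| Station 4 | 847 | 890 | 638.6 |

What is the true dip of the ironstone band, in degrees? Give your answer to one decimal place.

5.7°

Let the plane be z = a·x + b·y + c.
Station 3−Station 2: −424a + 727b = −26.9;  Station 4−Station 2: −427a + 966b = −44.6.
Solving gives a = −0.06494, b = −0.07487.
Gradient magnitude |∇z| = √(a² + b²) = √(0.00422 + 0.00561) = 0.09911.
True dip = arctan(0.09911) = 5.7°, dipping toward NE (azimuth ≈ 041°).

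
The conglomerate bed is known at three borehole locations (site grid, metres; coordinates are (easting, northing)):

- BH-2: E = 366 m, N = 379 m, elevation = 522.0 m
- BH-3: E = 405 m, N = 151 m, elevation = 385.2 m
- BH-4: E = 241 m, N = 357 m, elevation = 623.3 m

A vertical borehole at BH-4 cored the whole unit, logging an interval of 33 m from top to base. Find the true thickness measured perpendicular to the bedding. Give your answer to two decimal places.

23.39 m

Let the plane be z = a·E + b·N + c.
BH-3−BH-2: 39a − 228b = −136.8;  BH-4−BH-2: −125a − 22b = 101.3.
Solving gives a = −0.88923, b = 0.44789.
|∇z| = √(a²+b²) = 0.99566, so dip δ = arctan(0.99566) = 44.88°.
True thickness = vertical thickness × cos δ = 33 × cos 44.88° = 23.39 m.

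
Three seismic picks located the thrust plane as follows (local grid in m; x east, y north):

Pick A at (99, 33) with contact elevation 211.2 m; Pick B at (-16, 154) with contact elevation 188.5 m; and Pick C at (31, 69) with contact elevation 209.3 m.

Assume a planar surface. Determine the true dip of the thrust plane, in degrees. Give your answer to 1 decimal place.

Let the plane be z = a·x + b·y + c.
Pick B−Pick A: −115a + 121b = −22.7;  Pick C−Pick A: −68a + 36b = −1.9.
Solving gives a = −0.14366, b = −0.32414.
Gradient magnitude |∇z| = √(a² + b²) = √(0.02064 + 0.10507) = 0.35455.
True dip = arctan(0.35455) = 19.5°, dipping toward NNE (azimuth ≈ 024°).

19.5°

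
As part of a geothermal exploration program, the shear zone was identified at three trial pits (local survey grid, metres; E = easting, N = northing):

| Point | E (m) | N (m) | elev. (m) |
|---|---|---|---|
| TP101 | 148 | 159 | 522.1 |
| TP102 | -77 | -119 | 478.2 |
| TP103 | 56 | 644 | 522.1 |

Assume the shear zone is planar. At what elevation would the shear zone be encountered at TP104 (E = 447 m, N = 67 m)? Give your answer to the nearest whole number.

567 m

Two edge vectors: TP101→TP102 = (-225, -278, -43.9), TP101→TP103 = (-92, 485, 0).
Normal n = (TP101→TP102) × (TP101→TP103) = (21291.5, 4038.8, -134701).
So ∂z/∂E = −n_x/n_z = 0.15806 and ∂z/∂N = −n_y/n_z = 0.02998.
Intercept c from TP101: 522.1 − 23.39 − 4.77 = 493.94.
At (447, 67): z = 70.7 + 2.0 + 493.94 = 566.6 m.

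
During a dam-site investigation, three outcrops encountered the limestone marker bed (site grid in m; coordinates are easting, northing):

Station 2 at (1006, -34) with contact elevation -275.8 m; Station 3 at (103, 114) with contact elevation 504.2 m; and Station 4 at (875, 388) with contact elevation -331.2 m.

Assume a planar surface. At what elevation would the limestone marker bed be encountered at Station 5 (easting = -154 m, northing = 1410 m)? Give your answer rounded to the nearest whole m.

Two edge vectors: Station 2→Station 3 = (-903, 148, 780), Station 2→Station 4 = (-131, 422, -55.4).
Normal n = (Station 2→Station 3) × (Station 2→Station 4) = (-337359.2, -152206.2, -361678).
So ∂z/∂easting = −n_x/n_z = −0.93276 and ∂z/∂northing = −n_y/n_z = −0.42083.
Intercept c from Station 2: -275.8 + 938.36 − 14.31 = 648.25.
At (-154, 1410): z = 143.6 − 593.4 + 648.25 = 198.5 m.

199 m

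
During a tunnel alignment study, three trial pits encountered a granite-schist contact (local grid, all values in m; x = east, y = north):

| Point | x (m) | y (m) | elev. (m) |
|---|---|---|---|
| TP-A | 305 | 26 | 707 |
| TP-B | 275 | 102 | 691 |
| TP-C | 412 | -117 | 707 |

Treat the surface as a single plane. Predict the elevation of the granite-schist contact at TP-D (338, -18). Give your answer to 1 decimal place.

Two edge vectors: TP-A→TP-B = (-30, 76, -16), TP-A→TP-C = (107, -143, 0).
Normal n = (TP-A→TP-B) × (TP-A→TP-C) = (-2288, -1712, -3842).
So ∂z/∂x = −n_x/n_z = −0.59552 and ∂z/∂y = −n_y/n_z = −0.44560.
Intercept c from TP-A: 707 + 181.63 + 11.59 = 900.22.
At (338, -18): z = −201.3 + 8.0 + 900.22 = 707.0 m.

707.0 m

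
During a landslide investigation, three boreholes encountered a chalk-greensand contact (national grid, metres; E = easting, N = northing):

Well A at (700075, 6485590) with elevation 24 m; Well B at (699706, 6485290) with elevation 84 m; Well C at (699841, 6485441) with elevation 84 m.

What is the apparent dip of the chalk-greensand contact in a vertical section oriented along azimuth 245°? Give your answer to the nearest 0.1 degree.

Let the plane be z = a·E + b·N + c.
Well B−Well A: −369a − 300b = 60;  Well C−Well A: −234a − 149b = 60.
Solving gives a = −0.59531, b = 0.53223.
Unit vector along 245° is (sin 245°, cos 245°) = (-0.9063, -0.4226).
Slope in that direction = a·(-0.9063) + b·(-0.4226) = 0.31460.
Apparent dip = arctan|0.31460| = 17.5° (true dip is 38.6°, so apparent ≤ true as expected).

17.5°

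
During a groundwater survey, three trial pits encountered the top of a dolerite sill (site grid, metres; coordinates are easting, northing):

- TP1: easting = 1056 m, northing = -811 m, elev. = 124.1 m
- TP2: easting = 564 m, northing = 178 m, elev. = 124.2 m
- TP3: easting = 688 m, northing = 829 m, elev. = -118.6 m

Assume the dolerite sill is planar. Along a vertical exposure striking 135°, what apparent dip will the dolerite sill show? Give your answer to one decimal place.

Let the plane be z = a·easting + b·northing + c.
TP2−TP1: −492a + 989b = 0.1;  TP3−TP1: −368a + 1640b = −242.7.
Solving gives a = −0.54229, b = −0.26967.
Unit vector along 135° is (sin 135°, cos 135°) = (0.7071, -0.7071).
Slope in that direction = a·(0.7071) + b·(-0.7071) = −0.19277.
Apparent dip = arctan|0.19277| = 10.9° (true dip is 31.2°, so apparent ≤ true as expected).

10.9°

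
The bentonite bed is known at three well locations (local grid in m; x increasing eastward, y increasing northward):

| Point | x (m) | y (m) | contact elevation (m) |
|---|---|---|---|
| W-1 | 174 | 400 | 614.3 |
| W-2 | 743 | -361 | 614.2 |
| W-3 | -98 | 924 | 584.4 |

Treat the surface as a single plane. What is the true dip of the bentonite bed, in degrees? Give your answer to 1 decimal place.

17.3°

Two edge vectors: W-1→W-2 = (569, -761, -0.1), W-1→W-3 = (-272, 524, -29.9).
Normal n = (W-1→W-2) × (W-1→W-3) = (22806.3, 17040.3, 91164).
So ∂z/∂x = −n_x/n_z = −0.25017 and ∂z/∂y = −n_y/n_z = −0.18692.
Gradient magnitude |∇z| = √(a² + b²) = √(0.06258 + 0.03494) = 0.31229.
True dip = arctan(0.31229) = 17.3°, dipping toward NE (azimuth ≈ 053°).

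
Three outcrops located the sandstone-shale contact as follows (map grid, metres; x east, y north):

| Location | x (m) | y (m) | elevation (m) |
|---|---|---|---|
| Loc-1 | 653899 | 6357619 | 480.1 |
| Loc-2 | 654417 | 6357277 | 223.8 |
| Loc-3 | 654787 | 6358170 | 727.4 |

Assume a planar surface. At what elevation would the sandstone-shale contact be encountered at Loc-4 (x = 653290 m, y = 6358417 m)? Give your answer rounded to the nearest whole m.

Let the plane be z = a·x + b·y + c.
Loc-2−Loc-1: 518a − 342b = −256.3;  Loc-3−Loc-1: 888a + 551b = 247.3.
Solving gives a = −0.09615236, b = 0.60378093.
Then c = 480.1 − a·653899 − b·6357619 = −3775255.09.
At (653290, 6358417): z = −62815.4 + 3839090.9 − 3775255.09 = 1020.5 m.

1020 m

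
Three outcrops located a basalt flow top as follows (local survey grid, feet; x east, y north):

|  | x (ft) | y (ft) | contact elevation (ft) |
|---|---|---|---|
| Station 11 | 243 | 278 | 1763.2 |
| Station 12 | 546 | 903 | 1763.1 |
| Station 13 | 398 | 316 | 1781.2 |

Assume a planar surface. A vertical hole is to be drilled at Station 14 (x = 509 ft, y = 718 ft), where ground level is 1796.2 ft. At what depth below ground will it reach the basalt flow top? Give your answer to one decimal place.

26.1 ft

Let the plane be z = a·x + b·y + c.
Station 12−Station 11: 303a + 625b = −0.1;  Station 13−Station 11: 155a + 38b = 18.
Solving gives a = 0.13184, b = −0.06407.
Then c = 1763.2 − a·243 − b·278 = 1748.98.
At (509, 718): z_contact = 67.11 − 46.01 + 1748.98 = 1770.08 ft.
Depth below ground = 1796.2 − 1770.08 = 26.1 ft.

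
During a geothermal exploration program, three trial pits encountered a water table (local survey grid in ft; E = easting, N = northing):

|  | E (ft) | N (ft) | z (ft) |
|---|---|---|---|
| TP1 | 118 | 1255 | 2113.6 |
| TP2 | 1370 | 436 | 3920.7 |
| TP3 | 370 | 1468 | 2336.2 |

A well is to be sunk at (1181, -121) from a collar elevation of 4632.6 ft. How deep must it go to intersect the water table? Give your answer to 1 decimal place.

730.5 ft

Let the plane be z = a·E + b·N + c.
TP2−TP1: 1252a − 819b = 1807.1;  TP3−TP1: 252a + 213b = 222.6.
Solving gives a = 1.199038, b = −0.373510.
Then c = 2113.6 − a·118 − b·1255 = 2440.87.
At (1181, -121): z_contact = 1416.06 + 45.19 + 2440.87 = 3902.13 ft.
Depth below ground = 4632.6 − 3902.13 = 730.5 ft.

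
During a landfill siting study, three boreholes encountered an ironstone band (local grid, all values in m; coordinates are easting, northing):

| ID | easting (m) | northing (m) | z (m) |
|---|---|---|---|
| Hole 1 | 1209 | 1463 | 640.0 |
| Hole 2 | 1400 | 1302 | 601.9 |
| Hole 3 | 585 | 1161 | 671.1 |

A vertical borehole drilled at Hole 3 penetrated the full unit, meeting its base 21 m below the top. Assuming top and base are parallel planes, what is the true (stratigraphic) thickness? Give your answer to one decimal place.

20.8 m

Let the plane be z = a·easting + b·northing + c.
Hole 2−Hole 1: 191a − 161b = −38.1;  Hole 3−Hole 1: −624a − 302b = 31.1.
Solving gives a = −0.10442, b = 0.11277.
|∇z| = √(a²+b²) = 0.15369, so dip δ = arctan(0.15369) = 8.74°.
True thickness = vertical thickness × cos δ = 21 × cos 8.74° = 20.8 m.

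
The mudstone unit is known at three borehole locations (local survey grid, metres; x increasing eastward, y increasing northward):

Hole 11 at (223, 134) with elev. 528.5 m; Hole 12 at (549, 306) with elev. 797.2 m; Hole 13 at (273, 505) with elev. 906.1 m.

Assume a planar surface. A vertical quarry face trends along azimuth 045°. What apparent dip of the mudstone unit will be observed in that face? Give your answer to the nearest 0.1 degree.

42.3°

Let the plane be z = a·x + b·y + c.
Hole 12−Hole 11: 326a + 172b = 268.7;  Hole 13−Hole 11: 50a + 371b = 377.6.
Solving gives a = 0.30923, b = 0.97611.
Unit vector along 045° is (sin 45°, cos 45°) = (0.7071, 0.7071).
Slope in that direction = a·(0.7071) + b·(0.7071) = 0.90887.
Apparent dip = arctan|0.90887| = 42.3° (true dip is 45.7°, so apparent ≤ true as expected).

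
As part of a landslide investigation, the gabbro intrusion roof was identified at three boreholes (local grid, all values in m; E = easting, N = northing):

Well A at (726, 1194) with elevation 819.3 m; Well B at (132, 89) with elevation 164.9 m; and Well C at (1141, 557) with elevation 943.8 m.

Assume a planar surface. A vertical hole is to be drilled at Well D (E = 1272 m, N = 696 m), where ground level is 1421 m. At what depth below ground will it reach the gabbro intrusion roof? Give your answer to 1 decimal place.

357.6 m

Let the plane be z = a·E + b·N + c.
Well B−Well A: −594a − 1105b = −654.4;  Well C−Well A: 415a − 637b = 124.5.
Solving gives a = 0.662433, b = 0.236122.
Then c = 819.3 − a·726 − b·1194 = 56.44.
At (1272, 696): z_contact = 842.61 + 164.34 + 56.44 = 1063.40 m.
Depth below ground = 1421 − 1063.40 = 357.6 m.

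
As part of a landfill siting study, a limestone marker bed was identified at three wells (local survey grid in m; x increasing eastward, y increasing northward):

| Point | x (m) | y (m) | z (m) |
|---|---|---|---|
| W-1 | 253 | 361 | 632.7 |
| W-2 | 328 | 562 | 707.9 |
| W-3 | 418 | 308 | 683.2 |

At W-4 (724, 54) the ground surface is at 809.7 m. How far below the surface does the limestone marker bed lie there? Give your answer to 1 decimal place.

69.0 m

Let the plane be z = a·x + b·y + c.
W-2−W-1: 75a + 201b = 75.2;  W-3−W-1: 165a − 53b = 50.5.
Solving gives a = 0.38062, b = 0.23211.
Then c = 632.7 − a·253 − b·361 = 452.61.
At (724, 54): z_contact = 275.57 + 12.53 + 452.61 = 740.71 m.
Depth below ground = 809.7 − 740.71 = 69.0 m.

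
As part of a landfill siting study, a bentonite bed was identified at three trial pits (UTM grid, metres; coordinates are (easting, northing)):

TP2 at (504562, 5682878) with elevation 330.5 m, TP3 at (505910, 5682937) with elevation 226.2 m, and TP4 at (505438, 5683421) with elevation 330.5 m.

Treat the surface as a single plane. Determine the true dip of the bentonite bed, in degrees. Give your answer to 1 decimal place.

Two edge vectors: TP2→TP3 = (1348, 59, -104.3), TP2→TP4 = (876, 543, 0).
Normal n = (TP2→TP3) × (TP2→TP4) = (56634.9, -91366.8, 680280).
So ∂z/∂E = −n_x/n_z = −0.08325 and ∂z/∂N = −n_y/n_z = 0.13431.
Gradient magnitude |∇z| = √(a² + b²) = √(0.00693 + 0.01804) = 0.15802.
True dip = arctan(0.15802) = 9.0°, dipping toward SSE (azimuth ≈ 148°).

9.0°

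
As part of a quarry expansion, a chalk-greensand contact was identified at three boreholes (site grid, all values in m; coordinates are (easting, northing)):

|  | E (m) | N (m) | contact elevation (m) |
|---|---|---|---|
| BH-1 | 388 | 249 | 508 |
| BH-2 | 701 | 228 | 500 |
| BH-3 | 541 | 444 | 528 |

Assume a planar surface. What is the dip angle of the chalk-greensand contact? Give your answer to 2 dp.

Two edge vectors: BH-1→BH-2 = (313, -21, -8), BH-1→BH-3 = (153, 195, 20).
Normal n = (BH-1→BH-2) × (BH-1→BH-3) = (1140, -7484, 64248).
So ∂z/∂E = −n_x/n_z = −0.01774 and ∂z/∂N = −n_y/n_z = 0.11649.
Gradient magnitude |∇z| = √(a² + b²) = √(0.00031 + 0.01357) = 0.11783.
True dip = arctan(0.11783) = 6.72°, dipping toward S (azimuth ≈ 171°).

6.72°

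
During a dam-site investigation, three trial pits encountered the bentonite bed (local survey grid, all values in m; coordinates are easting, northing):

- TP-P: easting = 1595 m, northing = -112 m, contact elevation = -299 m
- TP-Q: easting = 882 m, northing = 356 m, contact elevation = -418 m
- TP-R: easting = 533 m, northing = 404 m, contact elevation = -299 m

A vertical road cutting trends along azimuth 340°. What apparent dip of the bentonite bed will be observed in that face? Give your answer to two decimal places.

37.13°

Two edge vectors: TP-P→TP-Q = (-713, 468, -119), TP-P→TP-R = (-1062, 516, 0).
Normal n = (TP-P→TP-Q) × (TP-P→TP-R) = (61404, 126378, 129108).
So ∂z/∂easting = −n_x/n_z = −0.47560 and ∂z/∂northing = −n_y/n_z = −0.97885.
Unit vector along 340° is (sin 340°, cos 340°) = (-0.3420, 0.9397).
Slope in that direction = a·(-0.3420) + b·(0.9397) = −0.75716.
Apparent dip = arctan|0.75716| = 37.13° (true dip is 47.4°, so apparent ≤ true as expected).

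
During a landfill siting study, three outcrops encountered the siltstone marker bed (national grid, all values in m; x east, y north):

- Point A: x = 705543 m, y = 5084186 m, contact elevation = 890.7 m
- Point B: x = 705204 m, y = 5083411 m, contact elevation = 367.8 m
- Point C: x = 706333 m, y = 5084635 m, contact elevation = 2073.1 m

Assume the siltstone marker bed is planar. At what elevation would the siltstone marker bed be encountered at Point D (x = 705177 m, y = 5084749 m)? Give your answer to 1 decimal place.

363.4 m

Two edge vectors: Point A→Point B = (-339, -775, -522.9), Point A→Point C = (790, 449, 1182.4).
Normal n = (Point A→Point B) × (Point A→Point C) = (-681577.9, -12257.4, 460039).
So ∂z/∂x = −n_x/n_z = 1.481565476 and ∂z/∂y = −n_y/n_z = 0.026644263.
Intercept c from Point A: 890.7 − 1045308.15 − 135464.39 = −1179881.84.
At (705177, 5084749): z = 1044765.9 + 135479.4 − 1179881.84 = 363.4 m.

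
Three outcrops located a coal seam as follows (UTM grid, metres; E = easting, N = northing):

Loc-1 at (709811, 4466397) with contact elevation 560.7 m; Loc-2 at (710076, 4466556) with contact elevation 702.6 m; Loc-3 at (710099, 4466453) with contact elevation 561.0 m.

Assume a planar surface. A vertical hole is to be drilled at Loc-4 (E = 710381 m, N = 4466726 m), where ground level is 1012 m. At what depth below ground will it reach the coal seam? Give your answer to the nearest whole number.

Let the plane be z = a·E + b·N + c.
Loc-2−Loc-1: 265a + 159b = 141.9;  Loc-3−Loc-1: 288a + 56b = 0.3.
Solving gives a = −0.25519191, b = 1.31777268.
Then c = 560.7 − a·709811 − b·4466397 = −5703997.22.
At (710381, 4466726): z_contact = −181283.5 + 5886129.5 − 5703997.22 = 848.8 m.
Depth below ground = 1012 − 848.8 = 163 m.

163 m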